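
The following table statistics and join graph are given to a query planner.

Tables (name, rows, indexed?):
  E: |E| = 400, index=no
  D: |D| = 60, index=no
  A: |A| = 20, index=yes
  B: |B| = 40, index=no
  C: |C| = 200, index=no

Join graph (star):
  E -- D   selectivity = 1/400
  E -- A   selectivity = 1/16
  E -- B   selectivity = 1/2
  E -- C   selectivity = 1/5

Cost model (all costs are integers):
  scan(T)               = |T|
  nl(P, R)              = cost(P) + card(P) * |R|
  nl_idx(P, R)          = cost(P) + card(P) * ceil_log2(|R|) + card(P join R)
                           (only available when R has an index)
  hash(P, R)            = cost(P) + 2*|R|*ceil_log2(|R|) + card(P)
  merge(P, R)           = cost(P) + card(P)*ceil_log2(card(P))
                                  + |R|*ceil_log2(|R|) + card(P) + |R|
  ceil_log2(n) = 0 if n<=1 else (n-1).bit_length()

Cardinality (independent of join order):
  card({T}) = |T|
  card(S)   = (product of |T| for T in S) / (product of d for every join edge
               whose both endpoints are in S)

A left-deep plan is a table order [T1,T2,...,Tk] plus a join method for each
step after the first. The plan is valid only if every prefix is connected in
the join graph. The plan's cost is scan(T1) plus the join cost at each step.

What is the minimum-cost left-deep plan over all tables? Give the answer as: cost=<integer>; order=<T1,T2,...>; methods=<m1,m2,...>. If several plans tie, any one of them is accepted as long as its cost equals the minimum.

cost=7035; order=E,D,A,B,C; methods=hash,hash,hash,hash

Selinger DP (subsets sized 1..n):
  {E}: scan cost=400, card=400
  {D}: scan cost=60, card=60
  {A}: scan cost=20, card=20
  {B}: scan cost=40, card=40
  {C}: scan cost=200, card=200
  {DE}: card=60; try (D,hash)→1520, (E,merge)→4480, (D,merge)→4820, (E,hash)→7320, (E,nl)→24060, (D,nl)→24400; best=1520 via (D,hash)
  {AE}: card=500; try (A,hash)→1000, (A,nl_idx)→2900, (E,merge)→4140, (A,merge)→4520, (E,hash)→7240, (E,nl)→8020 …(+1); best=1000 via (A,hash)
  {BE}: card=8000; try (B,hash)→1280, (E,merge)→4320, (B,merge)→4680, (E,hash)→7280, (E,nl)→16040, (B,nl)→16400; best=1280 via (B,hash)
  {CE}: card=16000; try (C,hash)→4000, (E,merge)→6000, (C,merge)→6200, (E,hash)→7600, (E,nl)→80200, (C,nl)→80400; best=4000 via (C,hash)
  {ADE}: card=75; try (A,hash)→1780, (A,nl_idx)→1895, (A,merge)→2060, (D,hash)→2220, (A,nl)→2720, (D,merge)→6420 …(+1); best=1780 via (A,hash)
  {BDE}: card=1200; try (B,hash)→2060, (B,merge)→2220, (B,nl)→3920, (D,hash)→10000, (D,merge)→113700, (D,nl)→481280; best=2060 via (B,hash)
  {CDE}: card=2400; try (C,merge)→3740, (C,hash)→4780, (C,nl)→13520, (D,hash)→20720, (D,merge)→244420, (D,nl)→964000; best=3740 via (C,merge)
  {ABE}: card=10000; try (B,hash)→1980, (B,merge)→6280, (A,hash)→9480, (B,nl)→21000, (A,nl_idx)→51280, (A,merge)→113400 …(+1); best=1980 via (B,hash)
  {ACE}: card=20000; try (C,hash)→4700, (C,merge)→7800, (A,hash)→20200, (C,nl)→101000, (A,nl_idx)→104000, (A,merge)→244120 …(+1); best=4700 via (C,hash)
  {BCE}: card=320000; try (C,hash)→12480, (B,hash)→20480, (C,merge)→115080, (B,merge)→244280, (B,nl)→644000, (C,nl)→1601280; best=12480 via (C,hash)
  {ABDE}: card=1500; try (B,hash)→2335, (B,merge)→2660, (A,hash)→3460, (B,nl)→4780, (A,nl_idx)→9560, (D,hash)→12700 …(+4); best=2335 via (B,hash)
  {ACDE}: card=3000; try (C,merge)→4180, (C,hash)→5055, (A,hash)→6340, (C,nl)→16780, (A,nl_idx)→18740, (D,hash)→25420 …(+4); best=4180 via (C,merge)
  {BCDE}: card=48000; try (C,hash)→6460, (B,hash)→6620, (C,merge)→18260, (B,merge)→35220, (B,nl)→99740, (C,nl)→242060 …(+3); best=6460 via (C,hash)
  {ABCE}: card=400000; try (C,hash)→15180, (B,hash)→25180, (C,merge)→153780, (B,merge)→324980, (A,hash)→332680, (B,nl)→804700 …(+4); best=15180 via (C,hash)
  {ABCDE}: card=60000; try (C,hash)→7035, (B,hash)→7660, (C,merge)→22135, (B,merge)→43460, (A,hash)→54660, (B,nl)→124180 …(+7); best=7035 via (C,hash)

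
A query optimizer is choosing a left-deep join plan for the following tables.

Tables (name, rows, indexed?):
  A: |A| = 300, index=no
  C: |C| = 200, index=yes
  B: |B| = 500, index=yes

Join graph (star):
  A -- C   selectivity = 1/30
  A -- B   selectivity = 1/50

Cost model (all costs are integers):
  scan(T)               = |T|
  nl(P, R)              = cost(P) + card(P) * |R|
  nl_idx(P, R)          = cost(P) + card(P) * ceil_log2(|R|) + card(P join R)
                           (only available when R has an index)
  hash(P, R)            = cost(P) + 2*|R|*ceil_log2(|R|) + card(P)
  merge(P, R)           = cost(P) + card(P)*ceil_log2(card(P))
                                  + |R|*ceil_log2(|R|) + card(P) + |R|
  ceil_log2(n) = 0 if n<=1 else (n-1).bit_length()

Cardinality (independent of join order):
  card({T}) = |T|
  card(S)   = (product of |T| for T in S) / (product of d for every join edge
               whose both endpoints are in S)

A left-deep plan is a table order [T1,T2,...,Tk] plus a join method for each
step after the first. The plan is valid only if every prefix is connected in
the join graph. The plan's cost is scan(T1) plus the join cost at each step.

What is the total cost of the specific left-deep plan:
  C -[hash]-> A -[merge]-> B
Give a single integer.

step 1: scan C: cost=200, card=200
step 2: join A via hash
    card(P join A) = 200*300/(30) = 2000
    cost = 200 + 2*300*9 + 200 = 5800
step 3: join B via merge
    card(P join B) = 2000*500/(50) = 20000
    cost = 5800 + 2000*11 + 500*9 + 2000 + 500 = 34800

34800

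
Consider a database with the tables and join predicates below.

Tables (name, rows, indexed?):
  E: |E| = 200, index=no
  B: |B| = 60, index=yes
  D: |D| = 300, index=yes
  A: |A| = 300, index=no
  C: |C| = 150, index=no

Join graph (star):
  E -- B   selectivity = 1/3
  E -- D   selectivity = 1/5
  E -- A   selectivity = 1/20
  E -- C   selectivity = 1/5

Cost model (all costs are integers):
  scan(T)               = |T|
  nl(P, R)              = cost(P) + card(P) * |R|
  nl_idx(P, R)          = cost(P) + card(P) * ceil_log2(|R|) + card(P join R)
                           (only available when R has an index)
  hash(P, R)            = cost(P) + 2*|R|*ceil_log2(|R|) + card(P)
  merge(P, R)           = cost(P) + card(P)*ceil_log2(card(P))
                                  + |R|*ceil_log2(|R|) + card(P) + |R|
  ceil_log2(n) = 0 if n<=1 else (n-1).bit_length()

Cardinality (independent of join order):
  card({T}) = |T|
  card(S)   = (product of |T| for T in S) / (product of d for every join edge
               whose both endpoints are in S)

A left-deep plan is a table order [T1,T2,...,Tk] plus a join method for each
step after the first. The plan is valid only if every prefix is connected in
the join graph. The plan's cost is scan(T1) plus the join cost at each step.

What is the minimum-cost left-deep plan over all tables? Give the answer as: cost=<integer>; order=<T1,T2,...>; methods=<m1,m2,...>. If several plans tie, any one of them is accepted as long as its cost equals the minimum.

Selinger DP (subsets sized 1..n):
  {E}: scan cost=200, card=200
  {B}: scan cost=60, card=60
  {D}: scan cost=300, card=300
  {A}: scan cost=300, card=300
  {C}: scan cost=150, card=150
  {BE}: card=4000; try (B,hash)→1120, (E,merge)→2280, (B,merge)→2420, (E,hash)→3320, (B,nl_idx)→5400, (E,nl)→12060 …(+1); best=1120 via (B,hash)
  {DE}: card=12000; try (E,hash)→3800, (D,merge)→5000, (E,merge)→5100, (D,hash)→5800, (D,nl_idx)→14000, (D,nl)→60200 …(+1); best=3800 via (E,hash)
  {AE}: card=3000; try (E,hash)→3800, (A,merge)→5000, (E,merge)→5100, (A,hash)→5800, (A,nl)→60200, (E,nl)→60300; best=3800 via (E,hash)
  {CE}: card=6000; try (C,hash)→2800, (E,merge)→3300, (C,merge)→3350, (E,hash)→3500, (E,nl)→30150, (C,nl)→30200; best=2800 via (C,hash)
  {BDE}: card=240000; try (D,hash)→10520, (B,hash)→16520, (D,merge)→56120, (B,merge)→184220, (D,nl_idx)→277120, (B,nl_idx)→315800 …(+2); best=10520 via (D,hash)
  {ABE}: card=60000; try (B,hash)→7520, (A,hash)→10520, (B,merge)→43220, (A,merge)→56120, (B,nl_idx)→81800, (B,nl)→183800 …(+1); best=7520 via (B,hash)
  {BCE}: card=120000; try (C,hash)→7520, (B,hash)→9520, (C,merge)→54470, (B,merge)→87220, (B,nl_idx)→158800, (B,nl)→362800 …(+1); best=7520 via (C,hash)
  {ADE}: card=180000; try (D,hash)→12200, (A,hash)→21200, (D,merge)→45800, (A,merge)→186800, (D,nl_idx)→210800, (D,nl)→903800 …(+1); best=12200 via (D,hash)
  {CDE}: card=360000; try (D,hash)→14200, (C,hash)→18200, (D,merge)→89800, (C,merge)→185150, (D,nl_idx)→416800, (D,nl)→1802800 …(+1); best=14200 via (D,hash)
  {ACE}: card=90000; try (C,hash)→9200, (A,hash)→14200, (C,merge)→44150, (A,merge)→89800, (C,nl)→453800, (A,nl)→1802800; best=9200 via (C,hash)
  {ABDE}: card=3600000; try (D,hash)→72920, (B,hash)→192920, (A,hash)→255920, (D,merge)→1030520, (B,merge)→3432620, (D,nl_idx)→4147520 …(+5); best=72920 via (D,hash)
  {BCDE}: card=7200000; try (D,hash)→132920, (C,hash)→252920, (B,hash)→374920, (D,merge)→2170520, (C,merge)→4571870, (B,merge)→7214620 …(+5); best=132920 via (D,hash)
  {ABCE}: card=1800000; try (C,hash)→69920, (B,hash)→99920, (A,hash)→132920, (C,merge)→1028870, (B,merge)→1629620, (A,merge)→2170520 …(+4); best=69920 via (C,hash)
  {ACDE}: card=5400000; try (D,hash)→104600, (C,hash)→194600, (A,hash)→379600, (D,merge)→1632200, (C,merge)→3433550, (D,nl_idx)→6219200 …(+4); best=104600 via (D,hash)
  {ABCDE}: card=108000000; try (D,hash)→1875320, (C,hash)→3675320, (B,hash)→5505320, (A,hash)→7338320, (D,merge)→39672920, (C,merge)→82874270 …(+8); best=1875320 via (D,hash)

cost=1875320; order=A,E,B,C,D; methods=hash,hash,hash,hash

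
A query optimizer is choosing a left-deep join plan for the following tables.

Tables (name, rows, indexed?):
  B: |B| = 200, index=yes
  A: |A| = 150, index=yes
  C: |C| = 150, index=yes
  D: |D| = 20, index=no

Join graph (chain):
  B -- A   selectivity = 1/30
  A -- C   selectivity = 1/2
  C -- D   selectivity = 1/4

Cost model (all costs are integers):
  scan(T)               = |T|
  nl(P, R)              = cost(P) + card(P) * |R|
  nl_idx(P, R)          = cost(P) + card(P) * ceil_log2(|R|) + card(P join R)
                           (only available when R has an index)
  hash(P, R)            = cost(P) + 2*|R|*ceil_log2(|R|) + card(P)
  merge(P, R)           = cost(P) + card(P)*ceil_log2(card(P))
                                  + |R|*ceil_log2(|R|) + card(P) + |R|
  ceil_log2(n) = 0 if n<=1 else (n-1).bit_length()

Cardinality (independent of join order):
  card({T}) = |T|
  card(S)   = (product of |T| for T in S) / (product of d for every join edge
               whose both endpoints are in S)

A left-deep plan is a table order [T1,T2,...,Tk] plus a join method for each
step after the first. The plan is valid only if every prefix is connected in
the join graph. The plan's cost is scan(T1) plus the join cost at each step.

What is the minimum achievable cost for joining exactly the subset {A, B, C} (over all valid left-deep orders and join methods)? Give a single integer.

Selinger DP over subsets of {A,B,C}:
  {B}: scan cost=200, card=200
  {A}: scan cost=150, card=150
  {C}: scan cost=150, card=150
  {AB}: card=1000; try (B,nl_idx)→2350, (A,hash)→2800, (A,nl_idx)→2800, (B,merge)→3300, (A,merge)→3350, (B,hash)→3500 …(+2); best=2350 via (B,nl_idx)
  {AC}: card=11250; try (C,hash)→2700, (A,hash)→2700, (C,merge)→2850, (A,merge)→2850, (C,nl_idx)→12600, (A,nl_idx)→12600 …(+2); best=2700 via (C,hash)
  {ABC}: card=75000; try (C,hash)→5750, (C,merge)→14700, (B,hash)→17150, (C,nl_idx)→85350, (C,nl)→152350, (B,nl_idx)→167700 …(+2); best=5750 via (C,hash)

5750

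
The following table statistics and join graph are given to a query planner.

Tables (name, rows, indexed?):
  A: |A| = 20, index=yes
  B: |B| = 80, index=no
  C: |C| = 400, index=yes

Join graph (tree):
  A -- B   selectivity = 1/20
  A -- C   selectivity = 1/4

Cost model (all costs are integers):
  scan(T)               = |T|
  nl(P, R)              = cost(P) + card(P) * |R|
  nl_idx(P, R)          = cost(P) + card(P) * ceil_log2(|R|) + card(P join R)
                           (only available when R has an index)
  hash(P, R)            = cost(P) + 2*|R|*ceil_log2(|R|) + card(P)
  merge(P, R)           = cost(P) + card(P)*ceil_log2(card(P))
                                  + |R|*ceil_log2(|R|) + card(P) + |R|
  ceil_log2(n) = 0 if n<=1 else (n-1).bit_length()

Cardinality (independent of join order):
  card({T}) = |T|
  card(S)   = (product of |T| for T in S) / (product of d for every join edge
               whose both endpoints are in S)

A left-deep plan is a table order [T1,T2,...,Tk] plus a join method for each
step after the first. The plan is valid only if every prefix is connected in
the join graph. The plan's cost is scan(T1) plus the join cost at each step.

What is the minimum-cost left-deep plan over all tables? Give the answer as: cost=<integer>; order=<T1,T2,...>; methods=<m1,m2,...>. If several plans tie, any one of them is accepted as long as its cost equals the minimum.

cost=4120; order=C,A,B; methods=hash,hash

Selinger DP (subsets sized 1..n):
  {A}: scan cost=20, card=20
  {B}: scan cost=80, card=80
  {C}: scan cost=400, card=400
  {AB}: card=80; try (A,hash)→360, (A,nl_idx)→560, (B,merge)→780, (A,merge)→840, (B,hash)→1160, (B,nl)→1620 …(+1); best=360 via (A,hash)
  {AC}: card=2000; try (A,hash)→1000, (C,nl_idx)→2200, (C,merge)→4140, (A,nl_idx)→4400, (A,merge)→4520, (C,hash)→7240 …(+2); best=1000 via (A,hash)
  {ABC}: card=8000; try (B,hash)→4120, (C,merge)→5000, (C,hash)→7640, (C,nl_idx)→9080, (B,merge)→25640, (C,nl)→32360 …(+1); best=4120 via (B,hash)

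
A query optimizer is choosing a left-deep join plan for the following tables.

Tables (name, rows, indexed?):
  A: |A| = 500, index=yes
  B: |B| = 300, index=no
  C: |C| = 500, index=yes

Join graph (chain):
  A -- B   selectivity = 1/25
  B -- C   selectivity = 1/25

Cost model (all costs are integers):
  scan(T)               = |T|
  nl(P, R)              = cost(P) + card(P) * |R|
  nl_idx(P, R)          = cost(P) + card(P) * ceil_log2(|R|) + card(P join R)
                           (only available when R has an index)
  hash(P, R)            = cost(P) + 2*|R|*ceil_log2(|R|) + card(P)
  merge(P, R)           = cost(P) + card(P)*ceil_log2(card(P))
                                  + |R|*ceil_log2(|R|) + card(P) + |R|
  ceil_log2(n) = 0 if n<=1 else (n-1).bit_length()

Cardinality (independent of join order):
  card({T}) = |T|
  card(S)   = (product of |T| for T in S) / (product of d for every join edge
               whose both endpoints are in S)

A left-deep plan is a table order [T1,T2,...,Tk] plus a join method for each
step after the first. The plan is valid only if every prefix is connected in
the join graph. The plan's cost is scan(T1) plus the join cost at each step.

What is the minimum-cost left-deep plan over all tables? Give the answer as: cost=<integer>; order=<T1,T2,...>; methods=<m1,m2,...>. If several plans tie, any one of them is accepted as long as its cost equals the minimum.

Selinger DP (subsets sized 1..n):
  {A}: scan cost=500, card=500
  {B}: scan cost=300, card=300
  {C}: scan cost=500, card=500
  {AB}: card=6000; try (B,hash)→6400, (A,merge)→8300, (B,merge)→8500, (A,nl_idx)→9000, (A,hash)→9600, (A,nl)→150300 …(+1); best=6400 via (B,hash)
  {BC}: card=6000; try (B,hash)→6400, (C,merge)→8300, (B,merge)→8500, (C,nl_idx)→9000, (C,hash)→9600, (C,nl)→150300 …(+1); best=6400 via (B,hash)
  {ABC}: card=120000; try (C,hash)→21400, (A,hash)→21400, (C,merge)→95400, (A,merge)→95400, (C,nl_idx)→180400, (A,nl_idx)→180400 …(+2); best=21400 via (C,hash)

cost=21400; order=A,B,C; methods=hash,hash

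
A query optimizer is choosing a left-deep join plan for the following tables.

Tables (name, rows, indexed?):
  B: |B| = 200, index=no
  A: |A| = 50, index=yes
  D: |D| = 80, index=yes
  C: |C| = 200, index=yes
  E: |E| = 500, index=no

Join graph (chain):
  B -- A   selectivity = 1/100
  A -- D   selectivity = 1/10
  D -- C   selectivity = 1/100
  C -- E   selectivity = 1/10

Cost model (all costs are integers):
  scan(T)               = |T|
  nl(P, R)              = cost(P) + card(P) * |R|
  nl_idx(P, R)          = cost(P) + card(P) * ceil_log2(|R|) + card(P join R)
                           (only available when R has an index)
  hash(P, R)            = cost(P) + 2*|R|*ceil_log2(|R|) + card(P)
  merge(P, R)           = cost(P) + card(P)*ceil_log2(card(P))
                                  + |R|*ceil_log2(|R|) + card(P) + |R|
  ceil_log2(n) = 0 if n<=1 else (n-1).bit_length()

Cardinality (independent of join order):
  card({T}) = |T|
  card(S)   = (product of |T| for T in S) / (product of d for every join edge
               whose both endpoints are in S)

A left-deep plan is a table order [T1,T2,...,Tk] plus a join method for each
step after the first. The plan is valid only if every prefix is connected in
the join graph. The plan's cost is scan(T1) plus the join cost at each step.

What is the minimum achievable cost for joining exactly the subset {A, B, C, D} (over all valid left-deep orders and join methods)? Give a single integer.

Selinger DP over subsets of {A,B,C,D}:
  {B}: scan cost=200, card=200
  {A}: scan cost=50, card=50
  {D}: scan cost=80, card=80
  {C}: scan cost=200, card=200
  {AB}: card=100; try (A,hash)→1000, (A,nl_idx)→1500, (B,merge)→2200, (A,merge)→2350, (B,hash)→3300, (B,nl)→10050 …(+1); best=1000 via (A,hash)
  {AD}: card=400; try (A,hash)→760, (D,nl_idx)→800, (A,nl_idx)→960, (D,merge)→1040, (A,merge)→1070, (D,hash)→1220 …(+2); best=760 via (A,hash)
  {CD}: card=160; try (C,nl_idx)→880, (D,hash)→1520, (D,nl_idx)→1760, (C,merge)→2520, (D,merge)→2640, (C,hash)→3360 …(+2); best=880 via (C,nl_idx)
  {ABD}: card=800; try (D,hash)→2220, (D,merge)→2440, (D,nl_idx)→2500, (B,hash)→4360, (B,merge)→6560, (D,nl)→9000 …(+1); best=2220 via (D,hash)
  {ACD}: card=800; try (A,hash)→1640, (A,nl_idx)→2640, (A,merge)→2670, (C,hash)→4360, (C,nl_idx)→4760, (C,merge)→6560 …(+2); best=1640 via (A,hash)
  {ABCD}: card=1600; try (B,hash)→5640, (C,hash)→6220, (C,nl_idx)→10220, (B,merge)→12240, (C,merge)→12820, (B,nl)→161640 …(+1); best=5640 via (B,hash)

5640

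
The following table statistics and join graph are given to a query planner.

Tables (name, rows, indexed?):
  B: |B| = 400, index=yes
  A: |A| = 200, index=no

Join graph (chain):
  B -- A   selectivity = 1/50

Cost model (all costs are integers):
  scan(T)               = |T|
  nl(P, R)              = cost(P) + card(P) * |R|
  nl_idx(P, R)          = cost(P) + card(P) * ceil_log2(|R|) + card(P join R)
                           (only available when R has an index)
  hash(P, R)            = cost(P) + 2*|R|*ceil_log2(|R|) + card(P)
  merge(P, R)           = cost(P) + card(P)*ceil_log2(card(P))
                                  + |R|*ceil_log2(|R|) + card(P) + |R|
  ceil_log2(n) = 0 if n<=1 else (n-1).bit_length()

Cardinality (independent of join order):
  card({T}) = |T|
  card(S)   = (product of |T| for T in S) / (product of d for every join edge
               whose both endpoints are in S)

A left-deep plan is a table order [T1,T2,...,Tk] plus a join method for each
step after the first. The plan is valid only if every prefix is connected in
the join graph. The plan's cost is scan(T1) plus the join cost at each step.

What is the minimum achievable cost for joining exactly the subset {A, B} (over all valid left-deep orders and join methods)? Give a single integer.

Selinger DP over subsets of {A,B}:
  {B}: scan cost=400, card=400
  {A}: scan cost=200, card=200
  {AB}: card=1600; try (B,nl_idx)→3600, (A,hash)→4000, (B,merge)→6000, (A,merge)→6200, (B,hash)→7600, (B,nl)→80200 …(+1); best=3600 via (B,nl_idx)

3600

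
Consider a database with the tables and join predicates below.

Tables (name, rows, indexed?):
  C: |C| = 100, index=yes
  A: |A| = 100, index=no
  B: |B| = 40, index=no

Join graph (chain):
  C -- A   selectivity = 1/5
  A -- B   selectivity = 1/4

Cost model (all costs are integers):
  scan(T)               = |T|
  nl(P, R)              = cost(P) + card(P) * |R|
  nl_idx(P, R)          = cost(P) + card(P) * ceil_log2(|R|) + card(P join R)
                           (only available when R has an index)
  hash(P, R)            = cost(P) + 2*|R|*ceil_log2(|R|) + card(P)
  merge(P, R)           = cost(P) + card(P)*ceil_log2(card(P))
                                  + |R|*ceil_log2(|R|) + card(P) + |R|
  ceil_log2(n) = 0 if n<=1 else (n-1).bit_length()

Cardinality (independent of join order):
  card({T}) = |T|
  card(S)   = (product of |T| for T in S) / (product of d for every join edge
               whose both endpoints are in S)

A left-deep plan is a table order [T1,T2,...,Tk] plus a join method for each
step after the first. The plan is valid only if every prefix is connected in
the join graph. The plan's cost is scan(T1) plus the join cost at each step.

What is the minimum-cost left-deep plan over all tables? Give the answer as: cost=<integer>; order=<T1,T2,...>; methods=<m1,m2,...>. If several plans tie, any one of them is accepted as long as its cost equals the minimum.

Selinger DP (subsets sized 1..n):
  {C}: scan cost=100, card=100
  {A}: scan cost=100, card=100
  {B}: scan cost=40, card=40
  {AC}: card=2000; try (C,hash)→1600, (A,hash)→1600, (C,merge)→1700, (A,merge)→1700, (C,nl_idx)→2800, (C,nl)→10100 …(+1); best=1600 via (C,hash)
  {AB}: card=1000; try (B,hash)→680, (A,merge)→1120, (B,merge)→1180, (A,hash)→1480, (A,nl)→4040, (B,nl)→4100; best=680 via (B,hash)
  {ABC}: card=20000; try (C,hash)→3080, (B,hash)→4080, (C,merge)→12480, (B,merge)→25880, (C,nl_idx)→27680, (B,nl)→81600 …(+1); best=3080 via (C,hash)

cost=3080; order=A,B,C; methods=hash,hash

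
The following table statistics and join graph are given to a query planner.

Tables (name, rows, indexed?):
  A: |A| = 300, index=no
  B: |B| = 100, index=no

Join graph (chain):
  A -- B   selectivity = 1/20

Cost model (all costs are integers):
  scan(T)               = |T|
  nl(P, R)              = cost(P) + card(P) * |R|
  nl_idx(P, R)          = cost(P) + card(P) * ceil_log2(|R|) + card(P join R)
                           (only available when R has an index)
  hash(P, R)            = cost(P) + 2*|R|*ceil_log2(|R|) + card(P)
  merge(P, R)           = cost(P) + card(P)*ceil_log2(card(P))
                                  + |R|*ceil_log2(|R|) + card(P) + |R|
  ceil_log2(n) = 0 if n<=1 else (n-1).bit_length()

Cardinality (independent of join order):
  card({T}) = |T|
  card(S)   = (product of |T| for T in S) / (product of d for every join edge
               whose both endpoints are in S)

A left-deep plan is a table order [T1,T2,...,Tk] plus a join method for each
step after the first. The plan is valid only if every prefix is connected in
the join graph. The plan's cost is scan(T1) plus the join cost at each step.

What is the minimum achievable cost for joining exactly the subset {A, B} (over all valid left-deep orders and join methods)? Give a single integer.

Selinger DP over subsets of {A,B}:
  {A}: scan cost=300, card=300
  {B}: scan cost=100, card=100
  {AB}: card=1500; try (B,hash)→2000, (A,merge)→3900, (B,merge)→4100, (A,hash)→5600, (A,nl)→30100, (B,nl)→30300; best=2000 via (B,hash)

2000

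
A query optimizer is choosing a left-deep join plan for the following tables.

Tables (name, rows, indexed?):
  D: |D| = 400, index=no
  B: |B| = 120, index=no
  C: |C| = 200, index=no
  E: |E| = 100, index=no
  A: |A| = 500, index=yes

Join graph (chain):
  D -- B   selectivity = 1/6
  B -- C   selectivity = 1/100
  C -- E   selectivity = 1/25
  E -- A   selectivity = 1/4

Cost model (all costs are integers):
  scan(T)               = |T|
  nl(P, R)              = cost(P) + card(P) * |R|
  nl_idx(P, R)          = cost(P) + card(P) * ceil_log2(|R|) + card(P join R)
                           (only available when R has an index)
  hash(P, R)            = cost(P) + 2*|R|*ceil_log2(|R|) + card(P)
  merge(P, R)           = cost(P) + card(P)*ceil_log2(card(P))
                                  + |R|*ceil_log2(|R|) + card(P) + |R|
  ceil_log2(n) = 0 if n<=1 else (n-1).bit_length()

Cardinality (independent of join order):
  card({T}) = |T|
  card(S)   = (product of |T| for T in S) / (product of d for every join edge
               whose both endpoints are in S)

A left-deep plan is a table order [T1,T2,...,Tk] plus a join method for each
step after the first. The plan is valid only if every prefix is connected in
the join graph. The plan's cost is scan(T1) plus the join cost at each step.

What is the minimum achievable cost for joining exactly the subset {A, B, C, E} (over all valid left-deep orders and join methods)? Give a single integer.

Selinger DP over subsets of {A,B,C,E}:
  {B}: scan cost=120, card=120
  {C}: scan cost=200, card=200
  {E}: scan cost=100, card=100
  {A}: scan cost=500, card=500
  {BC}: card=240; try (B,hash)→2080, (C,merge)→2880, (B,merge)→2960, (C,hash)→3440, (C,nl)→24120, (B,nl)→24200; best=2080 via (B,hash)
  {CE}: card=800; try (E,hash)→1800, (C,merge)→2700, (E,merge)→2800, (C,hash)→3400, (C,nl)→20100, (E,nl)→20200; best=1800 via (E,hash)
  {AE}: card=12500; try (E,hash)→2400, (A,merge)→5900, (E,merge)→6300, (A,hash)→9200, (A,nl_idx)→13500, (A,nl)→50100 …(+1); best=2400 via (E,hash)
  {BCE}: card=960; try (E,hash)→3720, (B,hash)→4280, (E,merge)→5040, (B,merge)→11560, (E,nl)→26080, (B,nl)→97800; best=3720 via (E,hash)
  {ACE}: card=100000; try (A,hash)→11600, (A,merge)→15600, (C,hash)→18100, (A,nl_idx)→109000, (C,merge)→191700, (A,nl)→401800 …(+1); best=11600 via (A,hash)
  {ABCE}: card=120000; try (A,hash)→13680, (A,merge)→19280, (B,hash)→113280, (A,nl_idx)→132360, (A,nl)→483720, (B,merge)→1812560 …(+1); best=13680 via (A,hash)

13680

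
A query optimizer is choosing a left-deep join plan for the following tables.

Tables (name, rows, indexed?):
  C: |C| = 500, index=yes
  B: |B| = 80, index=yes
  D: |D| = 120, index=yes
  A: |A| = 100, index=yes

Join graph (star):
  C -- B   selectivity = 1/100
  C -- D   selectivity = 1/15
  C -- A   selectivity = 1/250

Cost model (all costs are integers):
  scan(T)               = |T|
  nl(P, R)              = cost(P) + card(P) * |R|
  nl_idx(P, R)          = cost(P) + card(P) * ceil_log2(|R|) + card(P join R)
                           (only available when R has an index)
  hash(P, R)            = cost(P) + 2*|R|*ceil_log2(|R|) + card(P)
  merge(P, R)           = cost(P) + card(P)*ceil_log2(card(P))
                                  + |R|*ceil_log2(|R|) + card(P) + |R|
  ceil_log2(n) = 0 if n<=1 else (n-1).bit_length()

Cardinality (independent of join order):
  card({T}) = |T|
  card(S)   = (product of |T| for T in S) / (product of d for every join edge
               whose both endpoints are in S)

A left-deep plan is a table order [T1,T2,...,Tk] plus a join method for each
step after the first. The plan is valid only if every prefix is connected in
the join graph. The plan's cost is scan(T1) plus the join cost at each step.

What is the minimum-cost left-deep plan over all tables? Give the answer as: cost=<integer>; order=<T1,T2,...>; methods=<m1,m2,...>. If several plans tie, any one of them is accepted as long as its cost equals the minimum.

Selinger DP (subsets sized 1..n):
  {C}: scan cost=500, card=500
  {B}: scan cost=80, card=80
  {D}: scan cost=120, card=120
  {A}: scan cost=100, card=100
  {BC}: card=400; try (C,nl_idx)→1200, (B,hash)→2120, (B,nl_idx)→4400, (C,merge)→5720, (B,merge)→6140, (C,hash)→9160 …(+2); best=1200 via (C,nl_idx)
  {CD}: card=4000; try (D,hash)→2680, (C,nl_idx)→5200, (C,merge)→6080, (D,merge)→6460, (D,nl_idx)→8000, (C,hash)→9240 …(+2); best=2680 via (D,hash)
  {AC}: card=200; try (C,nl_idx)→1200, (A,hash)→2400, (A,nl_idx)→4200, (C,merge)→5900, (A,merge)→6300, (C,hash)→9200 …(+2); best=1200 via (C,nl_idx)
  {BCD}: card=3200; try (D,hash)→3280, (D,merge)→6160, (D,nl_idx)→7200, (B,hash)→7800, (B,nl_idx)→33880, (D,nl)→49200 …(+2); best=3280 via (D,hash)
  {ABC}: card=160; try (B,hash)→2520, (B,nl_idx)→2760, (A,hash)→3000, (B,merge)→3640, (A,nl_idx)→4160, (A,merge)→6000 …(+2); best=2520 via (B,hash)
  {ACD}: card=1600; try (D,hash)→3080, (D,merge)→3960, (D,nl_idx)→4200, (A,hash)→8080, (D,nl)→25200, (A,nl_idx)→32280 …(+2); best=3080 via (D,hash)
  {ABCD}: card=1280; try (D,hash)→4360, (D,merge)→4920, (D,nl_idx)→4920, (B,hash)→5800, (A,hash)→7880, (B,nl_idx)→15560 …(+6); best=4360 via (D,hash)

cost=4360; order=A,C,B,D; methods=nl_idx,hash,hash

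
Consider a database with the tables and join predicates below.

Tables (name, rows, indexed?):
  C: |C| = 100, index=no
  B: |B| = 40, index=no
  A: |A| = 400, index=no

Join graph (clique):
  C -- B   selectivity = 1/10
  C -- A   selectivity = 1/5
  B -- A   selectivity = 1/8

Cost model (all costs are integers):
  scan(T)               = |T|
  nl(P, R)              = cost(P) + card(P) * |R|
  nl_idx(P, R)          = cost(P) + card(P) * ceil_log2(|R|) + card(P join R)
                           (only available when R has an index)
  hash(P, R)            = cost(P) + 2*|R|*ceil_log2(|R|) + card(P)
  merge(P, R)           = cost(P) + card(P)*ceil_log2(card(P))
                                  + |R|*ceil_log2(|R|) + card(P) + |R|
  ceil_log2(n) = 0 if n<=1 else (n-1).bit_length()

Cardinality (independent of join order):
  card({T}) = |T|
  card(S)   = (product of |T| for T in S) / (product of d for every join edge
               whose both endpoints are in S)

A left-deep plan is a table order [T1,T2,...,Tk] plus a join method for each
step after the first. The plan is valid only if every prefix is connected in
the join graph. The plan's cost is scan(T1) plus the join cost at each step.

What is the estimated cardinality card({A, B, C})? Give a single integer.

Tables in S: A(400), B(40), C(100)
Edges inside S: C-B(d=10), C-A(d=5), B-A(d=8)
numerator = 400 * 40 * 100 = 1600000
denominator = 10 * 5 * 8 = 400
card(S) = 1600000 / 400 = 4000

4000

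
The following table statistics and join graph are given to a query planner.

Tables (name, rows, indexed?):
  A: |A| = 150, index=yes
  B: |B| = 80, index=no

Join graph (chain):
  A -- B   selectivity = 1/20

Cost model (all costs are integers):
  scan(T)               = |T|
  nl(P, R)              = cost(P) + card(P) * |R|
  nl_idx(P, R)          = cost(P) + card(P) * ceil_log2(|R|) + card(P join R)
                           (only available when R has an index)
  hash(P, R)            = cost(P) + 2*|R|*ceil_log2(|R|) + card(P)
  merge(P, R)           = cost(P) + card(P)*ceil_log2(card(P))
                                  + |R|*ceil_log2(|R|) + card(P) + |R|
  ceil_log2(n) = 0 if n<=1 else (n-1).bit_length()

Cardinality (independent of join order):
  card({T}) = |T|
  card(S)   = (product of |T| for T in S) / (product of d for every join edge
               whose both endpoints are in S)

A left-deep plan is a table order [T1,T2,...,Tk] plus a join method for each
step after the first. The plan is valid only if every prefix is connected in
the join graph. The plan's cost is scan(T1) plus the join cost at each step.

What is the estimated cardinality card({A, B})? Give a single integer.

600

Tables in S: A(150), B(80)
Edges inside S: A-B(d=20)
numerator = 150 * 80 = 12000
denominator = 20 = 20
card(S) = 12000 / 20 = 600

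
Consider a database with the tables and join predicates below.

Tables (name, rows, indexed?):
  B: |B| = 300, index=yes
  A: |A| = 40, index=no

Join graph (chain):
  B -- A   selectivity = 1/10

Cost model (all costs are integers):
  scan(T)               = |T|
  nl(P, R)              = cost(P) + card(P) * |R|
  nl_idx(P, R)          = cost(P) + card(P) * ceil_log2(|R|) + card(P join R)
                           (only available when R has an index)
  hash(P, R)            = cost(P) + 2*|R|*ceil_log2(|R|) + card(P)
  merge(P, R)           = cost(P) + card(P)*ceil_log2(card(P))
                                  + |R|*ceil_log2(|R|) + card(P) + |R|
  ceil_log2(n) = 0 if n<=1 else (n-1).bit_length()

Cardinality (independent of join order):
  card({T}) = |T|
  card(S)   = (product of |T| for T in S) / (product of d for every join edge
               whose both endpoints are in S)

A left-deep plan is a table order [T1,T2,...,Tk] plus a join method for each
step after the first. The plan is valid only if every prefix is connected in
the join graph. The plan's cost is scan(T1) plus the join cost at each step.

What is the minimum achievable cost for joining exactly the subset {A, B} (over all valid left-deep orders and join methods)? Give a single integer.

Selinger DP over subsets of {A,B}:
  {B}: scan cost=300, card=300
  {A}: scan cost=40, card=40
  {AB}: card=1200; try (A,hash)→1080, (B,nl_idx)→1600, (B,merge)→3320, (A,merge)→3580, (B,hash)→5480, (B,nl)→12040 …(+1); best=1080 via (A,hash)

1080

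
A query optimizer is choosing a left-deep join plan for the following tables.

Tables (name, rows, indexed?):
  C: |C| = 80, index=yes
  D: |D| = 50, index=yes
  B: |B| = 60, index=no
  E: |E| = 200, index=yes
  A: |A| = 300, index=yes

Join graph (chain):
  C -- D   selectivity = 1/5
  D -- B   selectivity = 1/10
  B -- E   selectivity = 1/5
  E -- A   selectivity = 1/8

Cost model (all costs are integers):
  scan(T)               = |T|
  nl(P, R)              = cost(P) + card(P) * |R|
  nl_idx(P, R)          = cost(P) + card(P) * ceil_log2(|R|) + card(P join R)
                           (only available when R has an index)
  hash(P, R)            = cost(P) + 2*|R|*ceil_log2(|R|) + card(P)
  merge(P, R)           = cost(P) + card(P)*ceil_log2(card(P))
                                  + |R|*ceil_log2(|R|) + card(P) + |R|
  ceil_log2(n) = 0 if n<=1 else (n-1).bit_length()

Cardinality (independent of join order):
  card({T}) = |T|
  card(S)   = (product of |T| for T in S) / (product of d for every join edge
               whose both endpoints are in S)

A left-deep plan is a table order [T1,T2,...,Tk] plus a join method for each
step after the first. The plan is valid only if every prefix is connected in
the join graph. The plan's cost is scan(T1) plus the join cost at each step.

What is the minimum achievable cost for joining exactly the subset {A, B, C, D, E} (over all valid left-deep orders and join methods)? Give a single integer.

207540

Selinger DP over subsets of {A,B,C,D,E}:
  {C}: scan cost=80, card=80
  {D}: scan cost=50, card=50
  {B}: scan cost=60, card=60
  {E}: scan cost=200, card=200
  {A}: scan cost=300, card=300
  {CD}: card=800; try (D,hash)→760, (C,merge)→1040, (D,merge)→1070, (C,nl_idx)→1200, (C,hash)→1220, (D,nl_idx)→1360 …(+2); best=760 via (D,hash)
  {BD}: card=300; try (D,hash)→720, (D,nl_idx)→720, (B,hash)→820, (B,merge)→820, (D,merge)→830, (B,nl)→3050 …(+1); best=720 via (D,hash)
  {BE}: card=2400; try (B,hash)→1120, (E,merge)→2280, (B,merge)→2420, (E,nl_idx)→2940, (E,hash)→3320, (E,nl)→12060 …(+1); best=1120 via (B,hash)
  {AE}: card=7500; try (E,hash)→3800, (A,merge)→5000, (E,merge)→5100, (A,hash)→5800, (A,nl_idx)→9500, (E,nl_idx)→10200 …(+2); best=3800 via (E,hash)
  {BCD}: card=4800; try (C,hash)→2140, (B,hash)→2280, (C,merge)→4360, (C,nl_idx)→7620, (B,merge)→9980, (C,nl)→24720 …(+1); best=2140 via (C,hash)
  {BDE}: card=12000; try (D,hash)→4120, (E,hash)→4220, (E,merge)→5520, (E,nl_idx)→15120, (D,nl_idx)→27520, (D,merge)→32670 …(+2); best=4120 via (D,hash)
  {ABE}: card=90000; try (A,hash)→8920, (B,hash)→12020, (A,merge)→35320, (B,merge)→109220, (A,nl_idx)→112720, (B,nl)→453800 …(+1); best=8920 via (A,hash)
  {BCDE}: card=192000; try (E,hash)→10140, (C,hash)→17240, (E,merge)→71140, (C,merge)→184760, (E,nl_idx)→232540, (C,nl_idx)→280120 …(+2); best=10140 via (E,hash)
  {ABDE}: card=450000; try (A,hash)→21520, (D,hash)→99520, (A,merge)→187120, (A,nl_idx)→562120, (D,nl_idx)→998920, (D,merge)→1629270 …(+2); best=21520 via (A,hash)
  {ABCDE}: card=7200000; try (A,hash)→207540, (C,hash)→472640, (A,merge)→3661140, (A,nl_idx)→8938140, (C,merge)→9022160, (C,nl_idx)→10371520 …(+2); best=207540 via (A,hash)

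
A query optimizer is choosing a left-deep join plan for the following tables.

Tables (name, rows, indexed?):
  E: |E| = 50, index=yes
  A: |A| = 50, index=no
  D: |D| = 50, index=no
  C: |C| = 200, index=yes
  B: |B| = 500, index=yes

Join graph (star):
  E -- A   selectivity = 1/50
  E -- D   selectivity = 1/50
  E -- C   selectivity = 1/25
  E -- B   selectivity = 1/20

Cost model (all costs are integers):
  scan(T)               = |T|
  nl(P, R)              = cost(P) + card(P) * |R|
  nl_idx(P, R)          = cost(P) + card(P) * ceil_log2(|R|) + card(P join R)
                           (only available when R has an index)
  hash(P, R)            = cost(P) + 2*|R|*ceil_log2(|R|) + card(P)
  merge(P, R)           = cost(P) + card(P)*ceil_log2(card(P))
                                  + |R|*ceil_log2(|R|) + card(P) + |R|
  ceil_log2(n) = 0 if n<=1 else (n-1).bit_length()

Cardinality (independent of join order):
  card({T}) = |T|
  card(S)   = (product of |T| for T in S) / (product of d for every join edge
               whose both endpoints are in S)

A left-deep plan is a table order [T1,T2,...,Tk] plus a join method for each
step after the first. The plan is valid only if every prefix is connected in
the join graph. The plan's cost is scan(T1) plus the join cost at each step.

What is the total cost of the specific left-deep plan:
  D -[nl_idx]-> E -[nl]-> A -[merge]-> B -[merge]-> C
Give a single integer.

step 1: scan D: cost=50, card=50
step 2: join E via nl_idx
    card(P join E) = 50*50/(50) = 50
    cost = 50 + 50*6 + 50 = 400
step 3: join A via nl
    card(P join A) = 50*50/(50) = 50
    cost = 400 + 50*50 = 2900
step 4: join B via merge
    card(P join B) = 50*500/(20) = 1250
    cost = 2900 + 50*6 + 500*9 + 50 + 500 = 8250
step 5: join C via merge
    card(P join C) = 1250*200/(25) = 10000
    cost = 8250 + 1250*11 + 200*8 + 1250 + 200 = 25050

25050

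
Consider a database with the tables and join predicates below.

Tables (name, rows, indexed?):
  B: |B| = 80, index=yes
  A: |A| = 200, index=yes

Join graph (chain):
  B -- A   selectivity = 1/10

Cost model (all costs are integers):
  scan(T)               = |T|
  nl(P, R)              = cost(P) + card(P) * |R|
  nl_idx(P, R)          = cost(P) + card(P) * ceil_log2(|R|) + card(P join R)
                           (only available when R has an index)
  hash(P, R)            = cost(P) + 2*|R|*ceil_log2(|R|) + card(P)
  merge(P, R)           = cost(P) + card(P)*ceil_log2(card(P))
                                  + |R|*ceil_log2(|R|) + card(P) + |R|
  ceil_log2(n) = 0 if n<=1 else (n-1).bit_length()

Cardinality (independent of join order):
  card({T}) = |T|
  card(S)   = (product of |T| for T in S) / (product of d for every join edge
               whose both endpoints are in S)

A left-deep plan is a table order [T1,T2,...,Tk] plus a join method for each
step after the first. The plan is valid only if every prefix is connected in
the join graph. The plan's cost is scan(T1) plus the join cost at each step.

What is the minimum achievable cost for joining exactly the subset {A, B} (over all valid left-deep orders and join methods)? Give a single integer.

Selinger DP over subsets of {A,B}:
  {B}: scan cost=80, card=80
  {A}: scan cost=200, card=200
  {AB}: card=1600; try (B,hash)→1520, (A,nl_idx)→2320, (A,merge)→2520, (B,merge)→2640, (B,nl_idx)→3200, (A,hash)→3360 …(+2); best=1520 via (B,hash)

1520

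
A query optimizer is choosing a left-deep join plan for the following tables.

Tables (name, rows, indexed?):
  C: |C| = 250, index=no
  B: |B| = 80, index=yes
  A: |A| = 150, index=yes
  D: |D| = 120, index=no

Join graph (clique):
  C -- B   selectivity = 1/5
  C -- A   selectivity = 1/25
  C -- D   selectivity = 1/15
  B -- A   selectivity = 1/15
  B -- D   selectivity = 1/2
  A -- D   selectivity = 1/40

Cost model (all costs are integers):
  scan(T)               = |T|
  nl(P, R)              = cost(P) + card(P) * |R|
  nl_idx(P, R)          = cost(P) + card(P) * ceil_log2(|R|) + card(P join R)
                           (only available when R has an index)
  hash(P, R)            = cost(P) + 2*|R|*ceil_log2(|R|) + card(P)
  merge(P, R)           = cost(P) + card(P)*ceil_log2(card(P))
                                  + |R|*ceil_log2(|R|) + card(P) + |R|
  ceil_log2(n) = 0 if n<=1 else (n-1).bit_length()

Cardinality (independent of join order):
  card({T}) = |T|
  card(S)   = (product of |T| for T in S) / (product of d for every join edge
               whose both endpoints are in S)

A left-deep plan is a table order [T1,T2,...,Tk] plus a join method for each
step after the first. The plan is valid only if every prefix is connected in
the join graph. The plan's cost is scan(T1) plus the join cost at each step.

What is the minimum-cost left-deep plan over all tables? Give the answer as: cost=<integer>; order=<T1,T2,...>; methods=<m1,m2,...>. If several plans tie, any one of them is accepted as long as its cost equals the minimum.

cost=7400; order=D,A,C,B; methods=nl_idx,hash,hash

Selinger DP (subsets sized 1..n):
  {C}: scan cost=250, card=250
  {B}: scan cost=80, card=80
  {A}: scan cost=150, card=150
  {D}: scan cost=120, card=120
  {BC}: card=4000; try (B,hash)→1620, (C,merge)→2970, (B,merge)→3140, (C,hash)→4160, (B,nl_idx)→6000, (C,nl)→20080 …(+1); best=1620 via (B,hash)
  {AC}: card=1500; try (A,hash)→2900, (C,merge)→3750, (A,nl_idx)→3750, (A,merge)→3850, (C,hash)→4300, (C,nl)→37650 …(+1); best=2900 via (A,hash)
  {CD}: card=2000; try (D,hash)→2180, (C,merge)→3330, (D,merge)→3460, (C,hash)→4240, (C,nl)→30120, (D,nl)→30250; best=2180 via (D,hash)
  {AB}: card=800; try (B,hash)→1420, (A,nl_idx)→1520, (B,nl_idx)→2000, (A,merge)→2070, (B,merge)→2140, (A,hash)→2560 …(+2); best=1420 via (B,hash)
  {BD}: card=4800; try (B,hash)→1360, (D,merge)→1680, (B,merge)→1720, (D,hash)→1840, (B,nl_idx)→5760, (D,nl)→9680 …(+1); best=1360 via (B,hash)
  {AD}: card=450; try (A,nl_idx)→1530, (D,hash)→1980, (A,merge)→2430, (D,merge)→2460, (A,hash)→2640, (A,nl)→18120 …(+1); best=1530 via (A,nl_idx)
  {ABC}: card=1600; try (B,hash)→5520, (C,hash)→6220, (A,hash)→8020, (C,merge)→12470, (B,nl_idx)→15000, (B,merge)→21540 …(+5); best=5520 via (B,hash)
  {BCD}: card=16000; try (B,hash)→5300, (D,hash)→7300, (C,hash)→10160, (B,merge)→26820, (B,nl_idx)→32180, (D,merge)→54580 …(+4); best=5300 via (B,hash)
  {ACD}: card=300; try (C,hash)→5980, (D,hash)→6080, (A,hash)→6580, (C,merge)→8280, (A,nl_idx)→18480, (D,merge)→21860 …(+4); best=5980 via (C,hash)
  {ABD}: card=1200; try (B,hash)→3100, (D,hash)→3900, (B,nl_idx)→5880, (B,merge)→6670, (A,hash)→8560, (D,merge)→11180 …(+5); best=3100 via (B,hash)
  {ABCD}: card=160; try (B,hash)→7400, (B,nl_idx)→8240, (C,hash)→8300, (D,hash)→8800, (B,merge)→9620, (C,merge)→19750 …(+8); best=7400 via (B,hash)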